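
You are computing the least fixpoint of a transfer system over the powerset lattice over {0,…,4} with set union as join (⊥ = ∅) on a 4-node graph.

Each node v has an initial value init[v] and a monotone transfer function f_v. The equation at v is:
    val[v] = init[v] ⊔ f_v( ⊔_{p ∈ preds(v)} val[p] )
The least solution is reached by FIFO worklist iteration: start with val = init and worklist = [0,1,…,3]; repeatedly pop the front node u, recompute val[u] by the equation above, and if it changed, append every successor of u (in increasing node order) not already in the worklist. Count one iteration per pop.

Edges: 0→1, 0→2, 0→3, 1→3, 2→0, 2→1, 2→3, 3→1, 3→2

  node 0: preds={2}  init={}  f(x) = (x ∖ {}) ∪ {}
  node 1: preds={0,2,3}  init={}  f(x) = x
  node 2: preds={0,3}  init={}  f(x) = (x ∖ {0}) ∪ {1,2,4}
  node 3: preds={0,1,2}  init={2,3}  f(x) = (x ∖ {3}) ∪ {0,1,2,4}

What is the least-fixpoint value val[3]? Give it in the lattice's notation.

{0,1,2,3,4}

Trace (8 dequeues):
  [1] u=0 | in {} | out {} | ==
  [2] u=1 | in {2,3} | out {2,3} | prev {} | push {}
  [3] u=2 | in {2,3} | out {1,2,3,4} | prev {} | push {0,1}
  [4] u=3 | in {1,2,3,4} | out {0,1,2,3,4} | prev {2,3} | push {2}
  [5] u=0 | in {1,2,3,4} | out {1,2,3,4} | prev {} | push {3}
  [6] u=1 | in {0,1,2,3,4} | out {0,1,2,3,4} | prev {2,3} | push {}
  [7] u=2 | in {0,1,2,3,4} | out {1,2,3,4} | ==
  [8] u=3 | in {0,1,2,3,4} | out {0,1,2,3,4} | ==

Converged values:
  [0] {1,2,3,4}
  [1] {0,1,2,3,4}
  [2] {1,2,3,4}
  [3] {0,1,2,3,4}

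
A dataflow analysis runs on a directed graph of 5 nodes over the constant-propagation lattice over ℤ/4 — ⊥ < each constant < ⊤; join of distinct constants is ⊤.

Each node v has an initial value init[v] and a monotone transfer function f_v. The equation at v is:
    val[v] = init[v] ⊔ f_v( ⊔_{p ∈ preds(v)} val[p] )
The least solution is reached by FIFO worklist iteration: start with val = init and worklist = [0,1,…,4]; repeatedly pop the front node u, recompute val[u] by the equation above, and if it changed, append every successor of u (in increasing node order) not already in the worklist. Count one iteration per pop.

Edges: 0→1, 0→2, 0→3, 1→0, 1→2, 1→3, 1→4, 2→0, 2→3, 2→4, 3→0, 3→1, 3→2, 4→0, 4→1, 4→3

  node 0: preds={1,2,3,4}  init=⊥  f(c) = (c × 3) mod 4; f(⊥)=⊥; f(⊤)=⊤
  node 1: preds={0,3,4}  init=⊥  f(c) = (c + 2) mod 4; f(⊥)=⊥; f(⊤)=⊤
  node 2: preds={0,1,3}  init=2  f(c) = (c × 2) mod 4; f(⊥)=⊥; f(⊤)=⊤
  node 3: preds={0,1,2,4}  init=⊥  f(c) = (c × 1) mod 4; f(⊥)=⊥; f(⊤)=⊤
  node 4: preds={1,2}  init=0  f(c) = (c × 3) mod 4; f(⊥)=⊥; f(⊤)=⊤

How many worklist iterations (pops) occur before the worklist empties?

Trace (9 dequeues):
  [1] u=0 | in ⊤ | out ⊤ | prev ⊥ | push {}
  [2] u=1 | in ⊤ | out ⊤ | prev ⊥ | push {0}
  [3] u=2 | in ⊤ | out ⊤ | prev 2 | push {}
  [4] u=3 | in ⊤ | out ⊤ | prev ⊥ | push {1,2}
  [5] u=4 | in ⊤ | out ⊤ | prev 0 | push {3}
  [6] u=0 | in ⊤ | out ⊤ | ==
  [7] u=1 | in ⊤ | out ⊤ | ==
  [8] u=2 | in ⊤ | out ⊤ | ==
  [9] u=3 | in ⊤ | out ⊤ | ==

Converged values:
  [0] ⊤
  [1] ⊤
  [2] ⊤
  [3] ⊤
  [4] ⊤

9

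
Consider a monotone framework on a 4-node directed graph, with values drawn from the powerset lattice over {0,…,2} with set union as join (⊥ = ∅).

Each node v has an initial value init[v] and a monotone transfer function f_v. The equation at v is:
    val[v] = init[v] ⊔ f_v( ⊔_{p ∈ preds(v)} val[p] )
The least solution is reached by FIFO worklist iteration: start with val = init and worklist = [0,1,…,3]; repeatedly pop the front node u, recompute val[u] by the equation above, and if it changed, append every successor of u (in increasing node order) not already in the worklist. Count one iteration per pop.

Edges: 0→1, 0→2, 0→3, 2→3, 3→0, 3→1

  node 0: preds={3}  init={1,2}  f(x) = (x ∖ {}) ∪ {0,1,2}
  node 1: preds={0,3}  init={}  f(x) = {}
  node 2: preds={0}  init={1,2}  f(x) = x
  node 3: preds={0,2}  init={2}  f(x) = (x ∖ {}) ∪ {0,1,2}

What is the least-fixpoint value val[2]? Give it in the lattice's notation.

Worklist (6 pops):
  #1 pop 0: in={2} → {0,1,2} (was {1,2}); enqueue []
  #2 pop 1: in={0,1,2} → {} (no change)
  #3 pop 2: in={0,1,2} → {0,1,2} (was {1,2}); enqueue []
  #4 pop 3: in={0,1,2} → {0,1,2} (was {2}); enqueue [0,1]
  #5 pop 0: in={0,1,2} → {0,1,2} (no change)
  #6 pop 1: in={0,1,2} → {} (no change)

Fixpoint:
  val[0] = {0,1,2}
  val[1] = {}
  val[2] = {0,1,2}
  val[3] = {0,1,2}

{0,1,2}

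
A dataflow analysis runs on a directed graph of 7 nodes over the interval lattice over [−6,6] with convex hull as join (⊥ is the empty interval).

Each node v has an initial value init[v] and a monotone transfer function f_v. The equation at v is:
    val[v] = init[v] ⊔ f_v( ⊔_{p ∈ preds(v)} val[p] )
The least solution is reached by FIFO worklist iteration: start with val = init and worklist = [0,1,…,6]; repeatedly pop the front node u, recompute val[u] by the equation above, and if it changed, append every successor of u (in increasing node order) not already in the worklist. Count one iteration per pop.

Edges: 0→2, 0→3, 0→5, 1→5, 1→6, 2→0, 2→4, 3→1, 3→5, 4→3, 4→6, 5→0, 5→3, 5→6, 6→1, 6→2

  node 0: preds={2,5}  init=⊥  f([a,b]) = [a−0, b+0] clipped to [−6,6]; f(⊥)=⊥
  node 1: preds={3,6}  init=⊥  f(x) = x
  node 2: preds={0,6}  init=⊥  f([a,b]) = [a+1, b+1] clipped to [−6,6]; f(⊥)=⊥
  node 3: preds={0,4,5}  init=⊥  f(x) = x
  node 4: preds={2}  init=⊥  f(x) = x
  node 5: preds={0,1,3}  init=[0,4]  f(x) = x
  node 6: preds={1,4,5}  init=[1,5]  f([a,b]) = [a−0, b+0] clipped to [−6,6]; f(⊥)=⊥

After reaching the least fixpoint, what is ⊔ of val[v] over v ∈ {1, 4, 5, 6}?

Worklist (16 pops):
  #1 pop 0: in=[0,4] → [0,4] (was ⊥); enqueue []
  #2 pop 1: in=[1,5] → [1,5] (was ⊥); enqueue []
  #3 pop 2: in=[0,5] → [1,6] (was ⊥); enqueue [0]
  #4 pop 3: in=[0,4] → [0,4] (was ⊥); enqueue [1]
  #5 pop 4: in=[1,6] → [1,6] (was ⊥); enqueue [3]
  #6 pop 5: in=[0,5] → [0,5] (was [0,4]); enqueue []
  #7 pop 6: in=[0,6] → [0,6] (was [1,5]); enqueue [2]
  #8 pop 0: in=[0,6] → [0,6] (was [0,4]); enqueue [5]
  #9 pop 1: in=[0,6] → [0,6] (was [1,5]); enqueue [6]
  #10 pop 3: in=[0,6] → [0,6] (was [0,4]); enqueue [1]
  #11 pop 2: in=[0,6] → [1,6] (no change)
  #12 pop 5: in=[0,6] → [0,6] (was [0,5]); enqueue [0,3]
  #13 pop 6: in=[0,6] → [0,6] (no change)
  #14 pop 1: in=[0,6] → [0,6] (no change)
  #15 pop 0: in=[0,6] → [0,6] (no change)
  #16 pop 3: in=[0,6] → [0,6] (no change)

Fixpoint:
  val[0] = [0,6]
  val[1] = [0,6]
  val[2] = [1,6]
  val[3] = [0,6]
  val[4] = [1,6]
  val[5] = [0,6]
  val[6] = [0,6]

[0,6]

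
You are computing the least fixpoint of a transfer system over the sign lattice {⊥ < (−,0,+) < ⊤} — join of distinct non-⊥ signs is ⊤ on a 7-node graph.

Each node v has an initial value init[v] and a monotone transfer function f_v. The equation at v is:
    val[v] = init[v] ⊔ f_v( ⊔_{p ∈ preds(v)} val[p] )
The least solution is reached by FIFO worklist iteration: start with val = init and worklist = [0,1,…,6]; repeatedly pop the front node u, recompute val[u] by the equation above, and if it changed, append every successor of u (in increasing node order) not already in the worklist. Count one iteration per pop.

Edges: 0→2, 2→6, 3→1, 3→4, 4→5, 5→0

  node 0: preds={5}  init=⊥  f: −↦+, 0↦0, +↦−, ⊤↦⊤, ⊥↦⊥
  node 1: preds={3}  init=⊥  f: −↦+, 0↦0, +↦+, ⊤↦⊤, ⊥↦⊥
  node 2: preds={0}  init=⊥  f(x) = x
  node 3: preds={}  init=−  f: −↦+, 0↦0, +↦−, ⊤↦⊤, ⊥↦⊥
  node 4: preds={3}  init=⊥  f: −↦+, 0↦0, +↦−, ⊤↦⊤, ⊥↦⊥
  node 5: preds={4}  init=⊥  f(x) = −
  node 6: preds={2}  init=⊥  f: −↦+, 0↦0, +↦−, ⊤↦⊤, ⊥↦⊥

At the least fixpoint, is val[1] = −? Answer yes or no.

Worklist (10 pops):
  #1 pop 0: in=⊥ → ⊥ (no change)
  #2 pop 1: in=− → + (was ⊥); enqueue []
  #3 pop 2: in=⊥ → ⊥ (no change)
  #4 pop 3: in=⊥ → − (no change)
  #5 pop 4: in=− → + (was ⊥); enqueue []
  #6 pop 5: in=+ → − (was ⊥); enqueue [0]
  #7 pop 6: in=⊥ → ⊥ (no change)
  #8 pop 0: in=− → + (was ⊥); enqueue [2]
  #9 pop 2: in=+ → + (was ⊥); enqueue [6]
  #10 pop 6: in=+ → − (was ⊥); enqueue []

Fixpoint:
  val[0] = +
  val[1] = +
  val[2] = +
  val[3] = −
  val[4] = +
  val[5] = −
  val[6] = −

no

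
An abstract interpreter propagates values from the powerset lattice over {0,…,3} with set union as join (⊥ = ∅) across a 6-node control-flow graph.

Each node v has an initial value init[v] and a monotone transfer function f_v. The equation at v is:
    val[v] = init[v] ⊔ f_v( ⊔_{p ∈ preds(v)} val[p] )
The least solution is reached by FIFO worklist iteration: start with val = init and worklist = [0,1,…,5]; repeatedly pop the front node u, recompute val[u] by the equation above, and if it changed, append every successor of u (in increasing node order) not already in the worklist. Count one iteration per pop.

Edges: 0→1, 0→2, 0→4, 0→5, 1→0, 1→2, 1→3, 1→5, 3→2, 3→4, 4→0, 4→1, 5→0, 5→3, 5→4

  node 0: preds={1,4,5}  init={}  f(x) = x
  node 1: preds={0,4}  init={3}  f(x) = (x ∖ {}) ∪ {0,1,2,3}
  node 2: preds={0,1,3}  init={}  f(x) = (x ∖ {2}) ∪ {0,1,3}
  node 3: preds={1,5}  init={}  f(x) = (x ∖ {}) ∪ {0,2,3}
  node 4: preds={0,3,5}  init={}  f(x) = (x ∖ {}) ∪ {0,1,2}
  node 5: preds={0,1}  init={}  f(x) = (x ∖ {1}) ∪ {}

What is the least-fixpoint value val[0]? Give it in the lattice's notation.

Iteration log — 12 steps:
  step 1. node 0  ⊔preds={3}  new={3}  old={}  +wl: 
  step 2. node 1  ⊔preds={3}  new={0,1,2,3}  old={3}  +wl: 0
  step 3. node 2  ⊔preds={0,1,2,3}  new={0,1,3}  old={}  +wl: 
  step 4. node 3  ⊔preds={0,1,2,3}  new={0,1,2,3}  old={}  +wl: 2
  step 5. node 4  ⊔preds={0,1,2,3}  new={0,1,2,3}  old={}  +wl: 1
  step 6. node 5  ⊔preds={0,1,2,3}  new={0,2,3}  old={}  +wl: 3,4
  step 7. node 0  ⊔preds={0,1,2,3}  new={0,1,2,3}  old={3}  +wl: 5
  step 8. node 2  ⊔preds={0,1,2,3}  new={0,1,3}  stable
  step 9. node 1  ⊔preds={0,1,2,3}  new={0,1,2,3}  stable
  step 10. node 3  ⊔preds={0,1,2,3}  new={0,1,2,3}  stable
  step 11. node 4  ⊔preds={0,1,2,3}  new={0,1,2,3}  stable
  step 12. node 5  ⊔preds={0,1,2,3}  new={0,2,3}  stable

Least fixpoint reached:
  node 0: {0,1,2,3}
  node 1: {0,1,2,3}
  node 2: {0,1,3}
  node 3: {0,1,2,3}
  node 4: {0,1,2,3}
  node 5: {0,2,3}

{0,1,2,3}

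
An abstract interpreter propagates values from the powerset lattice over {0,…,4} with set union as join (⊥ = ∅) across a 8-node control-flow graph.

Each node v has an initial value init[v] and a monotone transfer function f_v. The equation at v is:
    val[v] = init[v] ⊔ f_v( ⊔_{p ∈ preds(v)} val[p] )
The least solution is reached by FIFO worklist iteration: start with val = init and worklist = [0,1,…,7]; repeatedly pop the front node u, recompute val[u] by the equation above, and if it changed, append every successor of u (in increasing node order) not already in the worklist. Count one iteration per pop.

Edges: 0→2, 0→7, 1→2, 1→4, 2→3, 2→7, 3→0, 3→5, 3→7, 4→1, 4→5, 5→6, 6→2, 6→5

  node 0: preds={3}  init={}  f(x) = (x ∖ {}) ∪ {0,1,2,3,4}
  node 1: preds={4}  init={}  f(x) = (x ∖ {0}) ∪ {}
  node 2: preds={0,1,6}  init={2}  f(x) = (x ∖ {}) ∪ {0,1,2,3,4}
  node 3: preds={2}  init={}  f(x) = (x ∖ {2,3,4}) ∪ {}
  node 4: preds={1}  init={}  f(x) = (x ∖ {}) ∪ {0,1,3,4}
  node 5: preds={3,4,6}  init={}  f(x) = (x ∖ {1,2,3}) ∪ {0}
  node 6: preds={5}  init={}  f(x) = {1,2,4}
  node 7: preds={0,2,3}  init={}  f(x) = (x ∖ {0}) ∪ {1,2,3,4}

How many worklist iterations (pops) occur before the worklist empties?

13

Iteration log — 13 steps:
  step 1. node 0  ⊔preds={}  new={0,1,2,3,4}  old={}  +wl: 
  step 2. node 1  ⊔preds={}  new={}  stable
  step 3. node 2  ⊔preds={0,1,2,3,4}  new={0,1,2,3,4}  old={2}  +wl: 
  step 4. node 3  ⊔preds={0,1,2,3,4}  new={0,1}  old={}  +wl: 0
  step 5. node 4  ⊔preds={}  new={0,1,3,4}  old={}  +wl: 1
  step 6. node 5  ⊔preds={0,1,3,4}  new={0,4}  old={}  +wl: 
  step 7. node 6  ⊔preds={0,4}  new={1,2,4}  old={}  +wl: 2,5
  step 8. node 7  ⊔preds={0,1,2,3,4}  new={1,2,3,4}  old={}  +wl: 
  step 9. node 0  ⊔preds={0,1}  new={0,1,2,3,4}  stable
  step 10. node 1  ⊔preds={0,1,3,4}  new={1,3,4}  old={}  +wl: 4
  step 11. node 2  ⊔preds={0,1,2,3,4}  new={0,1,2,3,4}  stable
  step 12. node 5  ⊔preds={0,1,2,3,4}  new={0,4}  stable
  step 13. node 4  ⊔preds={1,3,4}  new={0,1,3,4}  stable

Least fixpoint reached:
  node 0: {0,1,2,3,4}
  node 1: {1,3,4}
  node 2: {0,1,2,3,4}
  node 3: {0,1}
  node 4: {0,1,3,4}
  node 5: {0,4}
  node 6: {1,2,4}
  node 7: {1,2,3,4}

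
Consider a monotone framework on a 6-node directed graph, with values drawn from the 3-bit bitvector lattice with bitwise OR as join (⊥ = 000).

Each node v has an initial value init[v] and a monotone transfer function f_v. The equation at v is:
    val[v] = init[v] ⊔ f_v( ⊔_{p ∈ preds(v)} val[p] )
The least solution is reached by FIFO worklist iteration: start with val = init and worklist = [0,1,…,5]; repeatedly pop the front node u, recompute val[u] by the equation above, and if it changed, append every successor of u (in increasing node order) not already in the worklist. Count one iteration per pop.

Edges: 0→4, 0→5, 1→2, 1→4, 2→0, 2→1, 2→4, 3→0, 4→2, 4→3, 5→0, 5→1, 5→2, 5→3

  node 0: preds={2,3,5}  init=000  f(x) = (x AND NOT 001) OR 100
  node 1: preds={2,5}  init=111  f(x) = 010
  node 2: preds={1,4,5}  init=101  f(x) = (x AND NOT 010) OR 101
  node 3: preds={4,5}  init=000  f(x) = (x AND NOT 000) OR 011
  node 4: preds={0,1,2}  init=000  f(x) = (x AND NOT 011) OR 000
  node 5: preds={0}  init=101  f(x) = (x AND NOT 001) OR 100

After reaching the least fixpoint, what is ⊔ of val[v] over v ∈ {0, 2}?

111

Trace (15 dequeues):
  [1] u=0 | in 101 | out 100 | prev 000 | push {}
  [2] u=1 | in 101 | out 111 | ==
  [3] u=2 | in 111 | out 101 | ==
  [4] u=3 | in 101 | out 111 | prev 000 | push {0}
  [5] u=4 | in 111 | out 100 | prev 000 | push {2,3}
  [6] u=5 | in 100 | out 101 | ==
  [7] u=0 | in 111 | out 110 | prev 100 | push {4,5}
  [8] u=2 | in 111 | out 101 | ==
  [9] u=3 | in 101 | out 111 | ==
  [10] u=4 | in 111 | out 100 | ==
  [11] u=5 | in 110 | out 111 | prev 101 | push {0,1,2,3}
  [12] u=0 | in 111 | out 110 | ==
  [13] u=1 | in 111 | out 111 | ==
  [14] u=2 | in 111 | out 101 | ==
  [15] u=3 | in 111 | out 111 | ==

Converged values:
  [0] 110
  [1] 111
  [2] 101
  [3] 111
  [4] 100
  [5] 111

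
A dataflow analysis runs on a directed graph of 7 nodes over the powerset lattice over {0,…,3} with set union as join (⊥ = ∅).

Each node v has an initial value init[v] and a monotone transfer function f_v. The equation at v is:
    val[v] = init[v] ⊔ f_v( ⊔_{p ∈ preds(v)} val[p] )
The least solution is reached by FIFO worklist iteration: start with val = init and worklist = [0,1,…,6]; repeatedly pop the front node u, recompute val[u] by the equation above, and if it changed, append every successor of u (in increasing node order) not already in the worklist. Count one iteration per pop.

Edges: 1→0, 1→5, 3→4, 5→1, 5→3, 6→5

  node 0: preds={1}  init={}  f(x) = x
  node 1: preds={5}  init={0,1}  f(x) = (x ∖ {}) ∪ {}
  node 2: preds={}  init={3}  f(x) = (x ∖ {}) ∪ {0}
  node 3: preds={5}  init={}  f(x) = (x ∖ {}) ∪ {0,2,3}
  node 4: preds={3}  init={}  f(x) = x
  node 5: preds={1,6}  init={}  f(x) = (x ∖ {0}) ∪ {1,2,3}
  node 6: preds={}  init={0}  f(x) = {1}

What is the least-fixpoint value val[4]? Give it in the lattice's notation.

{0,1,2,3}

Worklist (12 pops):
  #1 pop 0: in={0,1} → {0,1} (was {}); enqueue []
  #2 pop 1: in={} → {0,1} (no change)
  #3 pop 2: in={} → {0,3} (was {3}); enqueue []
  #4 pop 3: in={} → {0,2,3} (was {}); enqueue []
  #5 pop 4: in={0,2,3} → {0,2,3} (was {}); enqueue []
  #6 pop 5: in={0,1} → {1,2,3} (was {}); enqueue [1,3]
  #7 pop 6: in={} → {0,1} (was {0}); enqueue [5]
  #8 pop 1: in={1,2,3} → {0,1,2,3} (was {0,1}); enqueue [0]
  #9 pop 3: in={1,2,3} → {0,1,2,3} (was {0,2,3}); enqueue [4]
  #10 pop 5: in={0,1,2,3} → {1,2,3} (no change)
  #11 pop 0: in={0,1,2,3} → {0,1,2,3} (was {0,1}); enqueue []
  #12 pop 4: in={0,1,2,3} → {0,1,2,3} (was {0,2,3}); enqueue []

Fixpoint:
  val[0] = {0,1,2,3}
  val[1] = {0,1,2,3}
  val[2] = {0,3}
  val[3] = {0,1,2,3}
  val[4] = {0,1,2,3}
  val[5] = {1,2,3}
  val[6] = {0,1}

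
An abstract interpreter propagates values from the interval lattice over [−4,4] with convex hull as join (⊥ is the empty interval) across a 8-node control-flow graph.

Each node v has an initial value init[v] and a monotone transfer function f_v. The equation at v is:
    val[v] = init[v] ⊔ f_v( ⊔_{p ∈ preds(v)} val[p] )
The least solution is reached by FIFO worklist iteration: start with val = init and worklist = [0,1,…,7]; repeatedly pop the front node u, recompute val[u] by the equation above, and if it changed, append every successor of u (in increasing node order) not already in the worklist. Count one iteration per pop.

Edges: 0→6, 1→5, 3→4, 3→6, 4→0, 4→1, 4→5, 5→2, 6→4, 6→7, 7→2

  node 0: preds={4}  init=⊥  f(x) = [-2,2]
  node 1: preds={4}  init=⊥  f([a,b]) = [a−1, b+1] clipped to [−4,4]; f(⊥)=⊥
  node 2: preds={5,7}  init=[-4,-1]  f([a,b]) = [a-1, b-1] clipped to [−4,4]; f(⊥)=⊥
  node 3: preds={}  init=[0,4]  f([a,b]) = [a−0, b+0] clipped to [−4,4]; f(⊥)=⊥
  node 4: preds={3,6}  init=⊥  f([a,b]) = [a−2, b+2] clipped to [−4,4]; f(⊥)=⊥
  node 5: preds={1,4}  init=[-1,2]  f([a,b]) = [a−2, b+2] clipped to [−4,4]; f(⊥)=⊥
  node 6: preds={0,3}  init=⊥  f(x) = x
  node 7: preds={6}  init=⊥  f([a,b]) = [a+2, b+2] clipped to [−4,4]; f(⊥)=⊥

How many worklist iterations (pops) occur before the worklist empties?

16

Iteration log — 16 steps:
  step 1. node 0  ⊔preds=⊥  new=[-2,2]  old=⊥  +wl: 
  step 2. node 1  ⊔preds=⊥  new=⊥  stable
  step 3. node 2  ⊔preds=[-1,2]  new=[-4,1]  old=[-4,-1]  +wl: 
  step 4. node 3  ⊔preds=⊥  new=[0,4]  stable
  step 5. node 4  ⊔preds=[0,4]  new=[-2,4]  old=⊥  +wl: 0,1
  step 6. node 5  ⊔preds=[-2,4]  new=[-4,4]  old=[-1,2]  +wl: 2
  step 7. node 6  ⊔preds=[-2,4]  new=[-2,4]  old=⊥  +wl: 4
  step 8. node 7  ⊔preds=[-2,4]  new=[0,4]  old=⊥  +wl: 
  step 9. node 0  ⊔preds=[-2,4]  new=[-2,2]  stable
  step 10. node 1  ⊔preds=[-2,4]  new=[-3,4]  old=⊥  +wl: 5
  step 11. node 2  ⊔preds=[-4,4]  new=[-4,3]  old=[-4,1]  +wl: 
  step 12. node 4  ⊔preds=[-2,4]  new=[-4,4]  old=[-2,4]  +wl: 0,1
  step 13. node 5  ⊔preds=[-4,4]  new=[-4,4]  stable
  step 14. node 0  ⊔preds=[-4,4]  new=[-2,2]  stable
  step 15. node 1  ⊔preds=[-4,4]  new=[-4,4]  old=[-3,4]  +wl: 5
  step 16. node 5  ⊔preds=[-4,4]  new=[-4,4]  stable

Least fixpoint reached:
  node 0: [-2,2]
  node 1: [-4,4]
  node 2: [-4,3]
  node 3: [0,4]
  node 4: [-4,4]
  node 5: [-4,4]
  node 6: [-2,4]
  node 7: [0,4]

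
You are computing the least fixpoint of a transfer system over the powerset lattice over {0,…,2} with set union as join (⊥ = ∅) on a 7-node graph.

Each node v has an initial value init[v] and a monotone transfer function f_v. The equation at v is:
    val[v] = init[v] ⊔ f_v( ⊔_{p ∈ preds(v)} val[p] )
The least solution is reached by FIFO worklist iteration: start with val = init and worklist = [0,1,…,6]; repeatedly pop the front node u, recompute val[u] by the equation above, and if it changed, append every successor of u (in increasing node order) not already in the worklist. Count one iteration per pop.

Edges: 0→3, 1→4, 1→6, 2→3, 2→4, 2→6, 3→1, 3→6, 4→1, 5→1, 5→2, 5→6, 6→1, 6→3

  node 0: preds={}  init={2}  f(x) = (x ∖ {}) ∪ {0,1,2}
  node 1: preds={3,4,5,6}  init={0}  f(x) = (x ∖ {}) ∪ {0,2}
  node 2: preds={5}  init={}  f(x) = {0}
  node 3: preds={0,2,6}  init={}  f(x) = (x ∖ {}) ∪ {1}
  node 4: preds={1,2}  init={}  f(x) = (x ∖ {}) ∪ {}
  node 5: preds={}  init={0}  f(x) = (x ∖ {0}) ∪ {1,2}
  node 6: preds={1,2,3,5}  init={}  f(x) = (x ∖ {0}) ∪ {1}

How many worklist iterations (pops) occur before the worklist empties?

Trace (13 dequeues):
  [1] u=0 | in {} | out {0,1,2} | prev {2} | push {}
  [2] u=1 | in {0} | out {0,2} | prev {0} | push {}
  [3] u=2 | in {0} | out {0} | prev {} | push {}
  [4] u=3 | in {0,1,2} | out {0,1,2} | prev {} | push {1}
  [5] u=4 | in {0,2} | out {0,2} | prev {} | push {}
  [6] u=5 | in {} | out {0,1,2} | prev {0} | push {2}
  [7] u=6 | in {0,1,2} | out {1,2} | prev {} | push {3}
  [8] u=1 | in {0,1,2} | out {0,1,2} | prev {0,2} | push {4,6}
  [9] u=2 | in {0,1,2} | out {0} | ==
  [10] u=3 | in {0,1,2} | out {0,1,2} | ==
  [11] u=4 | in {0,1,2} | out {0,1,2} | prev {0,2} | push {1}
  [12] u=6 | in {0,1,2} | out {1,2} | ==
  [13] u=1 | in {0,1,2} | out {0,1,2} | ==

Converged values:
  [0] {0,1,2}
  [1] {0,1,2}
  [2] {0}
  [3] {0,1,2}
  [4] {0,1,2}
  [5] {0,1,2}
  [6] {1,2}

13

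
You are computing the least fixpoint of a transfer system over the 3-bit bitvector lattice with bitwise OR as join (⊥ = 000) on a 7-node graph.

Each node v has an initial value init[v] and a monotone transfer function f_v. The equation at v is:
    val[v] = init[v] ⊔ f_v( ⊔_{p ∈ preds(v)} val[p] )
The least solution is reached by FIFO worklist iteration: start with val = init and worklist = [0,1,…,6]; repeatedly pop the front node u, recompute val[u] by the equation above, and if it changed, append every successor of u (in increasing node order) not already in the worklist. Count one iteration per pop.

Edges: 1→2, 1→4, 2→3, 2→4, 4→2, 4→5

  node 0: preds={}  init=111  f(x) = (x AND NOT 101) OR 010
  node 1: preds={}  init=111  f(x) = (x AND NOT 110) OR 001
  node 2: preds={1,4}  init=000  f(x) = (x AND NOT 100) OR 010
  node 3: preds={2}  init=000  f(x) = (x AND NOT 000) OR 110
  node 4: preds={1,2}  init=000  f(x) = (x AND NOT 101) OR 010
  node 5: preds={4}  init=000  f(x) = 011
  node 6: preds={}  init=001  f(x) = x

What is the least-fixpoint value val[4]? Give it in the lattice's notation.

010

Worklist (8 pops):
  #1 pop 0: in=000 → 111 (no change)
  #2 pop 1: in=000 → 111 (no change)
  #3 pop 2: in=111 → 011 (was 000); enqueue []
  #4 pop 3: in=011 → 111 (was 000); enqueue []
  #5 pop 4: in=111 → 010 (was 000); enqueue [2]
  #6 pop 5: in=010 → 011 (was 000); enqueue []
  #7 pop 6: in=000 → 001 (no change)
  #8 pop 2: in=111 → 011 (no change)

Fixpoint:
  val[0] = 111
  val[1] = 111
  val[2] = 011
  val[3] = 111
  val[4] = 010
  val[5] = 011
  val[6] = 001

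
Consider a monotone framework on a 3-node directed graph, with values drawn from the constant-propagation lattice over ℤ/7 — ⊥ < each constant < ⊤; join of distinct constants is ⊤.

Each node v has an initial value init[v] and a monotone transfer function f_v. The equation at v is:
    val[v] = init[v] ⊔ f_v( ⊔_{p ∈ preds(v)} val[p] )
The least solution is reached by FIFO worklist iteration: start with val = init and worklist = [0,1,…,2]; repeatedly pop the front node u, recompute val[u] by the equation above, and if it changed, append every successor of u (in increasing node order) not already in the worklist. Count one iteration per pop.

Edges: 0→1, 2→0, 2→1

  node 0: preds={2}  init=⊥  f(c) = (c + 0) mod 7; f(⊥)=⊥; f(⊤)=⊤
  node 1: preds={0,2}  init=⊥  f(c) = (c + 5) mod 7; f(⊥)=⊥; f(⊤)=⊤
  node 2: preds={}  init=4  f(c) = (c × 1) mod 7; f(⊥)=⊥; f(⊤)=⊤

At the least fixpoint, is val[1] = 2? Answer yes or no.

Worklist (3 pops):
  #1 pop 0: in=4 → 4 (was ⊥); enqueue []
  #2 pop 1: in=4 → 2 (was ⊥); enqueue []
  #3 pop 2: in=⊥ → 4 (no change)

Fixpoint:
  val[0] = 4
  val[1] = 2
  val[2] = 4

yes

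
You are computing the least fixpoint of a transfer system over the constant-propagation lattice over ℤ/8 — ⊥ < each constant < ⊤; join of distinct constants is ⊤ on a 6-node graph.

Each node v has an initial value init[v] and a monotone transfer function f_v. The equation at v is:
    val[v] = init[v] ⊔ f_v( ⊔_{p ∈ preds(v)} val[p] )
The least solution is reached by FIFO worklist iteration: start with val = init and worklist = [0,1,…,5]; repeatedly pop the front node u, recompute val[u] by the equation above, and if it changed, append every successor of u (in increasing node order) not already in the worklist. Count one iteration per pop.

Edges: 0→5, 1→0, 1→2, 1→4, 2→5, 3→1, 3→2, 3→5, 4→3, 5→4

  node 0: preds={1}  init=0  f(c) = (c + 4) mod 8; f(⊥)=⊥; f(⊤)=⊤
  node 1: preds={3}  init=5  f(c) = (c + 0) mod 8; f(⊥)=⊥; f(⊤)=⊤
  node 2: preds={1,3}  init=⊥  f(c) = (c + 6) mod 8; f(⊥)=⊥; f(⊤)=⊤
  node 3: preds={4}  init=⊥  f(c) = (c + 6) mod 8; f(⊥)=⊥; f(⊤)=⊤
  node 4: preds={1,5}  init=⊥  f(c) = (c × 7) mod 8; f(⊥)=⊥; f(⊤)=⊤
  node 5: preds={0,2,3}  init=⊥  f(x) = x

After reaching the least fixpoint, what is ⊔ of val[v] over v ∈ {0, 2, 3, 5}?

⊤

Worklist (17 pops):
  #1 pop 0: in=5 → ⊤ (was 0); enqueue []
  #2 pop 1: in=⊥ → 5 (no change)
  #3 pop 2: in=5 → 3 (was ⊥); enqueue []
  #4 pop 3: in=⊥ → ⊥ (no change)
  #5 pop 4: in=5 → 3 (was ⊥); enqueue [3]
  #6 pop 5: in=⊤ → ⊤ (was ⊥); enqueue [4]
  #7 pop 3: in=3 → 1 (was ⊥); enqueue [1,2,5]
  #8 pop 4: in=⊤ → ⊤ (was 3); enqueue [3]
  #9 pop 1: in=1 → ⊤ (was 5); enqueue [0,4]
  #10 pop 2: in=⊤ → ⊤ (was 3); enqueue []
  #11 pop 5: in=⊤ → ⊤ (no change)
  #12 pop 3: in=⊤ → ⊤ (was 1); enqueue [1,2,5]
  #13 pop 0: in=⊤ → ⊤ (no change)
  #14 pop 4: in=⊤ → ⊤ (no change)
  #15 pop 1: in=⊤ → ⊤ (no change)
  #16 pop 2: in=⊤ → ⊤ (no change)
  #17 pop 5: in=⊤ → ⊤ (no change)

Fixpoint:
  val[0] = ⊤
  val[1] = ⊤
  val[2] = ⊤
  val[3] = ⊤
  val[4] = ⊤
  val[5] = ⊤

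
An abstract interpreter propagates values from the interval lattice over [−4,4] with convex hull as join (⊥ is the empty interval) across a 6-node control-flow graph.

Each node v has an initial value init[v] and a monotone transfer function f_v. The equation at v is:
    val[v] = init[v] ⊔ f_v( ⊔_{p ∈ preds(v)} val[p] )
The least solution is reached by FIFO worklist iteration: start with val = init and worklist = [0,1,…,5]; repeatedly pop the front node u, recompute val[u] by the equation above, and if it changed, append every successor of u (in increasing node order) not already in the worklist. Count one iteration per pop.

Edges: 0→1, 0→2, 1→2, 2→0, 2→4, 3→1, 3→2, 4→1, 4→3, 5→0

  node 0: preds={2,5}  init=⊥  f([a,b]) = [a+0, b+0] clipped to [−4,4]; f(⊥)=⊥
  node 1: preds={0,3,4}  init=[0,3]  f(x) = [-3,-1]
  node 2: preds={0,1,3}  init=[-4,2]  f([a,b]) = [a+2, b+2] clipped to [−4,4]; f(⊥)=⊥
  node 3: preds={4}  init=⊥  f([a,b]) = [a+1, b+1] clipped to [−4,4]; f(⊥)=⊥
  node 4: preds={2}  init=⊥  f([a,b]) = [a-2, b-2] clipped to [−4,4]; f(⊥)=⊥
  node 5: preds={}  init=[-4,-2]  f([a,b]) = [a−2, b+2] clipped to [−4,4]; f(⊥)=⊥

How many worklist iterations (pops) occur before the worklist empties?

11

Trace (11 dequeues):
  [1] u=0 | in [-4,2] | out [-4,2] | prev ⊥ | push {}
  [2] u=1 | in [-4,2] | out [-3,3] | prev [0,3] | push {}
  [3] u=2 | in [-4,3] | out [-4,4] | prev [-4,2] | push {0}
  [4] u=3 | in ⊥ | out ⊥ | ==
  [5] u=4 | in [-4,4] | out [-4,2] | prev ⊥ | push {1,3}
  [6] u=5 | in ⊥ | out [-4,-2] | ==
  [7] u=0 | in [-4,4] | out [-4,4] | prev [-4,2] | push {2}
  [8] u=1 | in [-4,4] | out [-3,3] | ==
  [9] u=3 | in [-4,2] | out [-3,3] | prev ⊥ | push {1}
  [10] u=2 | in [-4,4] | out [-4,4] | ==
  [11] u=1 | in [-4,4] | out [-3,3] | ==

Converged values:
  [0] [-4,4]
  [1] [-3,3]
  [2] [-4,4]
  [3] [-3,3]
  [4] [-4,2]
  [5] [-4,-2]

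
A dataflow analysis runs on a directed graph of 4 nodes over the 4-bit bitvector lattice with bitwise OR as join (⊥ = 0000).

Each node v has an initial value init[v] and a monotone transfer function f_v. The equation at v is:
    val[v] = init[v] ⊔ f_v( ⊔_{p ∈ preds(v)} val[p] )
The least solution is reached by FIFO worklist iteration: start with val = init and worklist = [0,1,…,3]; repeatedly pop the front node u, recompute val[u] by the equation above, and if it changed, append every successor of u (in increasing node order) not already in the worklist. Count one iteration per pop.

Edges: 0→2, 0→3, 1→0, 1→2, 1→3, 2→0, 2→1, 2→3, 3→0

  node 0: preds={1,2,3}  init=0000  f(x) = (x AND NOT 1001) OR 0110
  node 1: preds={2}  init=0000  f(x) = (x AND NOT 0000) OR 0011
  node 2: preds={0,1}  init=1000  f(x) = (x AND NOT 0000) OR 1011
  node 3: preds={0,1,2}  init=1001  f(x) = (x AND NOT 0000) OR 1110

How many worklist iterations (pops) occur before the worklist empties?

9

Iteration log — 9 steps:
  step 1. node 0  ⊔preds=1001  new=0110  old=0000  +wl: 
  step 2. node 1  ⊔preds=1000  new=1011  old=0000  +wl: 0
  step 3. node 2  ⊔preds=1111  new=1111  old=1000  +wl: 1
  step 4. node 3  ⊔preds=1111  new=1111  old=1001  +wl: 
  step 5. node 0  ⊔preds=1111  new=0110  stable
  step 6. node 1  ⊔preds=1111  new=1111  old=1011  +wl: 0,2,3
  step 7. node 0  ⊔preds=1111  new=0110  stable
  step 8. node 2  ⊔preds=1111  new=1111  stable
  step 9. node 3  ⊔preds=1111  new=1111  stable

Least fixpoint reached:
  node 0: 0110
  node 1: 1111
  node 2: 1111
  node 3: 1111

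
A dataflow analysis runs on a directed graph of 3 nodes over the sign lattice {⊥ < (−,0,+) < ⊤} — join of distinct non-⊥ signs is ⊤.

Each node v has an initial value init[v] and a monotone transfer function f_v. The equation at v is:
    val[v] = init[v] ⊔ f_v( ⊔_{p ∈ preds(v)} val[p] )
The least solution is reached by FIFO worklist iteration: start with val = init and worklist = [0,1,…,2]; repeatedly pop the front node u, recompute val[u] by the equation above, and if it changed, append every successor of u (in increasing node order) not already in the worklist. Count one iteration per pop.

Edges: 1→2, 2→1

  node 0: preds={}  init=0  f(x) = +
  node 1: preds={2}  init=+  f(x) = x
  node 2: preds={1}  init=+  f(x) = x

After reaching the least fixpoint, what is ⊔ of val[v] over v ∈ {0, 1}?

Worklist (3 pops):
  #1 pop 0: in=⊥ → ⊤ (was 0); enqueue []
  #2 pop 1: in=+ → + (no change)
  #3 pop 2: in=+ → + (no change)

Fixpoint:
  val[0] = ⊤
  val[1] = +
  val[2] = +

⊤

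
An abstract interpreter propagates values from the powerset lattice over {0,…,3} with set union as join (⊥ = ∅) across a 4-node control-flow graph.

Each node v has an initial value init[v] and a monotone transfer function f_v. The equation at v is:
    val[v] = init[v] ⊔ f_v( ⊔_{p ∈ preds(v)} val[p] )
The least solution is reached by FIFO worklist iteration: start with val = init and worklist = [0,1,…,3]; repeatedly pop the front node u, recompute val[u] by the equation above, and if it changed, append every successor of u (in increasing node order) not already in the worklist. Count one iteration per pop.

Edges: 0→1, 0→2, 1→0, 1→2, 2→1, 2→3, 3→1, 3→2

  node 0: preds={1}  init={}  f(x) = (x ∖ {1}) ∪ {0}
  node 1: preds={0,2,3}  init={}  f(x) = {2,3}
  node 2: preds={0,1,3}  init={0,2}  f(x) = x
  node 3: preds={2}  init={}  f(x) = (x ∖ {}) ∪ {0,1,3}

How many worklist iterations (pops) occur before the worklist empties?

Worklist (9 pops):
  #1 pop 0: in={} → {0} (was {}); enqueue []
  #2 pop 1: in={0,2} → {2,3} (was {}); enqueue [0]
  #3 pop 2: in={0,2,3} → {0,2,3} (was {0,2}); enqueue [1]
  #4 pop 3: in={0,2,3} → {0,1,2,3} (was {}); enqueue [2]
  #5 pop 0: in={2,3} → {0,2,3} (was {0}); enqueue []
  #6 pop 1: in={0,1,2,3} → {2,3} (no change)
  #7 pop 2: in={0,1,2,3} → {0,1,2,3} (was {0,2,3}); enqueue [1,3]
  #8 pop 1: in={0,1,2,3} → {2,3} (no change)
  #9 pop 3: in={0,1,2,3} → {0,1,2,3} (no change)

Fixpoint:
  val[0] = {0,2,3}
  val[1] = {2,3}
  val[2] = {0,1,2,3}
  val[3] = {0,1,2,3}

9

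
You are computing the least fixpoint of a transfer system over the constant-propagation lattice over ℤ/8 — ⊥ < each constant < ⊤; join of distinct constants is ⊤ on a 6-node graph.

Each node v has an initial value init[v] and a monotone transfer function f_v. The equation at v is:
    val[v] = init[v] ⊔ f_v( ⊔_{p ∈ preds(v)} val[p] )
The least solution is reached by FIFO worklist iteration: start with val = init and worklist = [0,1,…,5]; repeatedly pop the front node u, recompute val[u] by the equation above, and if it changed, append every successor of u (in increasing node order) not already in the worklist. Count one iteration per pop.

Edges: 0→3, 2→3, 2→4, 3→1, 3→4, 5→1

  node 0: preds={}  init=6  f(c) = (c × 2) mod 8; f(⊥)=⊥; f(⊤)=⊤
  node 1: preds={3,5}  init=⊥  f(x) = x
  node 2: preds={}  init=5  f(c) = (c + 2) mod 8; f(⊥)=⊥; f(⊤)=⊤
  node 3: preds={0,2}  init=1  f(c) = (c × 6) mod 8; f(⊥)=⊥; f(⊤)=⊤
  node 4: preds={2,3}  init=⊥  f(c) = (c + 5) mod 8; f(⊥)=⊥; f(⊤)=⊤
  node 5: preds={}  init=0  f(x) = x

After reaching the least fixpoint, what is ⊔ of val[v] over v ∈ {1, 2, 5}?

Trace (7 dequeues):
  [1] u=0 | in ⊥ | out 6 | ==
  [2] u=1 | in ⊤ | out ⊤ | prev ⊥ | push {}
  [3] u=2 | in ⊥ | out 5 | ==
  [4] u=3 | in ⊤ | out ⊤ | prev 1 | push {1}
  [5] u=4 | in ⊤ | out ⊤ | prev ⊥ | push {}
  [6] u=5 | in ⊥ | out 0 | ==
  [7] u=1 | in ⊤ | out ⊤ | ==

Converged values:
  [0] 6
  [1] ⊤
  [2] 5
  [3] ⊤
  [4] ⊤
  [5] 0

⊤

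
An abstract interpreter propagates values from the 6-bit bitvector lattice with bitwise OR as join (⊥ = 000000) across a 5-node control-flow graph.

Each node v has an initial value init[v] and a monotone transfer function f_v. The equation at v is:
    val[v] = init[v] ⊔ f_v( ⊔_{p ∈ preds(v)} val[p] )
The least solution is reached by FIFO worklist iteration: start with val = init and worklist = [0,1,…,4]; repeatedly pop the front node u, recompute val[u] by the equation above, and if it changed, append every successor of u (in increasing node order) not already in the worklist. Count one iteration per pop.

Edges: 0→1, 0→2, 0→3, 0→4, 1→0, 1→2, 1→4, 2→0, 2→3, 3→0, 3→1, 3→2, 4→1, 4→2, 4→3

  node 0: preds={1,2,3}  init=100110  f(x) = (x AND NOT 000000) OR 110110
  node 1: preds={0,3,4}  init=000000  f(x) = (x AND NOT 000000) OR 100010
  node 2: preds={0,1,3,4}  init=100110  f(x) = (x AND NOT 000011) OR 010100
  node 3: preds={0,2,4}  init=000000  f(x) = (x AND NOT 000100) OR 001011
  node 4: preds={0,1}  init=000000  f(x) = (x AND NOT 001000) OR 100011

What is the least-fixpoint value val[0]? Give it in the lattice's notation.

Worklist (11 pops):
  #1 pop 0: in=100110 → 110110 (was 100110); enqueue []
  #2 pop 1: in=110110 → 110110 (was 000000); enqueue [0]
  #3 pop 2: in=110110 → 110110 (was 100110); enqueue []
  #4 pop 3: in=110110 → 111011 (was 000000); enqueue [1,2]
  #5 pop 4: in=110110 → 110111 (was 000000); enqueue [3]
  #6 pop 0: in=111111 → 111111 (was 110110); enqueue [4]
  #7 pop 1: in=111111 → 111111 (was 110110); enqueue [0]
  #8 pop 2: in=111111 → 111110 (was 110110); enqueue []
  #9 pop 3: in=111111 → 111011 (no change)
  #10 pop 4: in=111111 → 110111 (no change)
  #11 pop 0: in=111111 → 111111 (no change)

Fixpoint:
  val[0] = 111111
  val[1] = 111111
  val[2] = 111110
  val[3] = 111011
  val[4] = 110111

111111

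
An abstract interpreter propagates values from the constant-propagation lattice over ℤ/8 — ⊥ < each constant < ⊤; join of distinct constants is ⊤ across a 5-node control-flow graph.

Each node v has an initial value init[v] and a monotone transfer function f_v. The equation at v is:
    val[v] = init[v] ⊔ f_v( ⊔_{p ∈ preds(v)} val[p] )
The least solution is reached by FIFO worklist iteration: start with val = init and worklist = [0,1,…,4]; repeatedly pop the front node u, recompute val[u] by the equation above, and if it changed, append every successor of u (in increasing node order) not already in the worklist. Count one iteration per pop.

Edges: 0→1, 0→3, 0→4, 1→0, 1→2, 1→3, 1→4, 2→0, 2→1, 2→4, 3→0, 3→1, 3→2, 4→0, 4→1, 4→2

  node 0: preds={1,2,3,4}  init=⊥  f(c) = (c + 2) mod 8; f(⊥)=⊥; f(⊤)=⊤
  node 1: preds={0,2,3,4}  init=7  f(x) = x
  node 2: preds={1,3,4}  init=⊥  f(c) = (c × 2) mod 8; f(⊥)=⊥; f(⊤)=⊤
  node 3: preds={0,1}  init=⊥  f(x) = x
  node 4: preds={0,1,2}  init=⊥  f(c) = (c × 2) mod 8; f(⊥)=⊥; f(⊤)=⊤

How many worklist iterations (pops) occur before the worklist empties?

Worklist (10 pops):
  #1 pop 0: in=7 → 1 (was ⊥); enqueue []
  #2 pop 1: in=1 → ⊤ (was 7); enqueue [0]
  #3 pop 2: in=⊤ → ⊤ (was ⊥); enqueue [1]
  #4 pop 3: in=⊤ → ⊤ (was ⊥); enqueue [2]
  #5 pop 4: in=⊤ → ⊤ (was ⊥); enqueue []
  #6 pop 0: in=⊤ → ⊤ (was 1); enqueue [3,4]
  #7 pop 1: in=⊤ → ⊤ (no change)
  #8 pop 2: in=⊤ → ⊤ (no change)
  #9 pop 3: in=⊤ → ⊤ (no change)
  #10 pop 4: in=⊤ → ⊤ (no change)

Fixpoint:
  val[0] = ⊤
  val[1] = ⊤
  val[2] = ⊤
  val[3] = ⊤
  val[4] = ⊤

10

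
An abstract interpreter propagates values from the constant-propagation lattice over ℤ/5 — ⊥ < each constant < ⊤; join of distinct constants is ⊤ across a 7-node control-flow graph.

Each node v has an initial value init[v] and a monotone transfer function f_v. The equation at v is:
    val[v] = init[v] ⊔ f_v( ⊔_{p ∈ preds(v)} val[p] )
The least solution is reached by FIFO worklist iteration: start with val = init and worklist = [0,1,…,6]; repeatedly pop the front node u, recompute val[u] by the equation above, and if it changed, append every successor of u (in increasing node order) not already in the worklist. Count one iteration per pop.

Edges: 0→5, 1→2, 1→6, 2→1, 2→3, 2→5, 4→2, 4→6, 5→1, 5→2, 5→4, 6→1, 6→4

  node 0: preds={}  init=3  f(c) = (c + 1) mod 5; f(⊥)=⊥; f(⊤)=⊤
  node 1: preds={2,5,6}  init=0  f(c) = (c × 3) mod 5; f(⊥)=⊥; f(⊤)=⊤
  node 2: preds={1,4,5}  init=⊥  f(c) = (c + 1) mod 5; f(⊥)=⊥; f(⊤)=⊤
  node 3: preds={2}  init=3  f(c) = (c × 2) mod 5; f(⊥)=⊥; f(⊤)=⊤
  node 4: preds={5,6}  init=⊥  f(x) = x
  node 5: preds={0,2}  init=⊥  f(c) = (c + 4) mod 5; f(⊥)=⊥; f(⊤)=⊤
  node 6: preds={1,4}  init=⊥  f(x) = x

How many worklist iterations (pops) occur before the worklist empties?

16

Iteration log — 16 steps:
  step 1. node 0  ⊔preds=⊥  new=3  stable
  step 2. node 1  ⊔preds=⊥  new=0  stable
  step 3. node 2  ⊔preds=0  new=1  old=⊥  +wl: 1
  step 4. node 3  ⊔preds=1  new=⊤  old=3  +wl: 
  step 5. node 4  ⊔preds=⊥  new=⊥  stable
  step 6. node 5  ⊔preds=⊤  new=⊤  old=⊥  +wl: 2,4
  step 7. node 6  ⊔preds=0  new=0  old=⊥  +wl: 
  step 8. node 1  ⊔preds=⊤  new=⊤  old=0  +wl: 6
  step 9. node 2  ⊔preds=⊤  new=⊤  old=1  +wl: 1,3,5
  step 10. node 4  ⊔preds=⊤  new=⊤  old=⊥  +wl: 2
  step 11. node 6  ⊔preds=⊤  new=⊤  old=0  +wl: 4
  step 12. node 1  ⊔preds=⊤  new=⊤  stable
  step 13. node 3  ⊔preds=⊤  new=⊤  stable
  step 14. node 5  ⊔preds=⊤  new=⊤  stable
  step 15. node 2  ⊔preds=⊤  new=⊤  stable
  step 16. node 4  ⊔preds=⊤  new=⊤  stable

Least fixpoint reached:
  node 0: 3
  node 1: ⊤
  node 2: ⊤
  node 3: ⊤
  node 4: ⊤
  node 5: ⊤
  node 6: ⊤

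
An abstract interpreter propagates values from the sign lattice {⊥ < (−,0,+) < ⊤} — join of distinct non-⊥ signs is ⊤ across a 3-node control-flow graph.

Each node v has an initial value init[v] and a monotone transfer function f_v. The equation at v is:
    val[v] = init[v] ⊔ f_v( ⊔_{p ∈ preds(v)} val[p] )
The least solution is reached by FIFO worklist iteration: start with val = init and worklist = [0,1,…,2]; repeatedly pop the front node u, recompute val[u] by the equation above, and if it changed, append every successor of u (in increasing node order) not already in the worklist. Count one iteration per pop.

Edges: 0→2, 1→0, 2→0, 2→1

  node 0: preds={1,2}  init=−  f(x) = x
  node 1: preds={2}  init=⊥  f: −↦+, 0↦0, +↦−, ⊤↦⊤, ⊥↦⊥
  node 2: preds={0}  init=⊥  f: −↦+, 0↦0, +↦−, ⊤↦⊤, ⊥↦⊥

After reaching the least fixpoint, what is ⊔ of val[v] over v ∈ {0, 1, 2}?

⊤

Iteration log — 9 steps:
  step 1. node 0  ⊔preds=⊥  new=−  stable
  step 2. node 1  ⊔preds=⊥  new=⊥  stable
  step 3. node 2  ⊔preds=−  new=+  old=⊥  +wl: 0,1
  step 4. node 0  ⊔preds=+  new=⊤  old=−  +wl: 2
  step 5. node 1  ⊔preds=+  new=−  old=⊥  +wl: 0
  step 6. node 2  ⊔preds=⊤  new=⊤  old=+  +wl: 1
  step 7. node 0  ⊔preds=⊤  new=⊤  stable
  step 8. node 1  ⊔preds=⊤  new=⊤  old=−  +wl: 0
  step 9. node 0  ⊔preds=⊤  new=⊤  stable

Least fixpoint reached:
  node 0: ⊤
  node 1: ⊤
  node 2: ⊤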